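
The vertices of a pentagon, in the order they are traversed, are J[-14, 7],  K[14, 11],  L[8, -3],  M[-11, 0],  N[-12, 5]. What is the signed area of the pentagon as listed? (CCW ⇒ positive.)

Apply the shoelace formula: 2A = Σ (x_i·y_{i+1} − x_{i+1}·y_i), indices taken mod 5.
Σ = (-252) + (-130) + (-33) + (-55) + (-14) = -484
Signed area = Σ/2 = -242 (negative ⇒ clockwise traversal).

-242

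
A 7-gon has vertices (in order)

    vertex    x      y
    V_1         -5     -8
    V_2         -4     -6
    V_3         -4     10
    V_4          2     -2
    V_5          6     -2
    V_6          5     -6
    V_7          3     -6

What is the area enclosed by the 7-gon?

81

Apply Gauss's area formula: 2A = Σ (x_i·y_{i+1} − x_{i+1}·y_i), indices taken mod 7.
V_1→V_2: (-5)(-6) − (-4)(-8) = -2
V_2→V_3: (-4)(10) − (-4)(-6) = -64
V_3→V_4: (-4)(-2) − (2)(10) = -12
V_4→V_5: (2)(-2) − (6)(-2) = 8
V_5→V_6: (6)(-6) − (5)(-2) = -26
V_6→V_7: (5)(-6) − (3)(-6) = -12
V_7→V_1: (3)(-8) − (-5)(-6) = -54
Σ = -162
Area = |Σ|/2 = 81.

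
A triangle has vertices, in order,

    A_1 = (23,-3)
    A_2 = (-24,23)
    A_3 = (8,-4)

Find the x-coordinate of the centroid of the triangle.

7/3

Apply the shoelace (surveyor's) formula. First the cross-terms c_i = x_i·y_{i+1} − x_{i+1}·y_i:
  457, -88, 68  ⇒  2A = 437, A = 218.5.
Then Σ (x_i + x_{i+1})·c_i = 3059, so x̄ = 3059 / (6·218.5) = 7/3.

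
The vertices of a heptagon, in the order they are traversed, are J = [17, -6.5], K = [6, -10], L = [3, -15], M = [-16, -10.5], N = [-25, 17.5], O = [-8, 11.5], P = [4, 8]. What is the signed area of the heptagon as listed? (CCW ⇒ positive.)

-712.25

Apply the shoelace formula: 2A = Σ (x_i·y_{i+1} − x_{i+1}·y_i), indices taken mod 7.
Σ = (-131) + (-60) + (-271.5) + (-542.5) + (-147.5) + (-110) + (-162) = -1424.5
Signed area = Σ/2 = -712.25 (negative ⇒ clockwise traversal).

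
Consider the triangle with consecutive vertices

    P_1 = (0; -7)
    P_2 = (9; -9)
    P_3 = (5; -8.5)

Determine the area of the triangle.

1.75

Apply the shoelace formula: 2A = Σ (x_i·y_{i+1} − x_{i+1}·y_i), indices taken mod 3.
Σ = (63) + (-31.5) + (-35) = -3.5
Area = |Σ|/2 = 1.75.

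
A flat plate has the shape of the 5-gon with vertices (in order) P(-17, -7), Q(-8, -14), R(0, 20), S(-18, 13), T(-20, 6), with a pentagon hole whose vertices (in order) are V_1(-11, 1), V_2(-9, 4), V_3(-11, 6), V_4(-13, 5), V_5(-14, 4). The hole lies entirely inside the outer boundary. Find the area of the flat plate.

375

Outer boundary:
Σ = (182) + (-160) + (360) + (152) + (242) = 776
Area = |Σ|/2 = 388.
Hole:
Apply Gauss's area formula: 2A = Σ (x_i·y_{i+1} − x_{i+1}·y_i), indices taken mod 5.
Σ = (-35) + (-10) + (23) + (18) + (30) = 26
Area = |Σ|/2 = 13.
Net area = 388 − 13 = 375.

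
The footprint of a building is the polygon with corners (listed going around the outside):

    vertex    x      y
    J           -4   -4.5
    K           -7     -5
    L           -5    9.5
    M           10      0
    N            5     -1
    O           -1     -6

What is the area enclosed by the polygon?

129.25

Apply the surveyor's formula: 2A = Σ (x_i·y_{i+1} − x_{i+1}·y_i), indices taken mod 6.
Σ = (-11.5) + (-91.5) + (-95) + (-10) + (-31) + (-19.5) = -258.5
Area = |Σ|/2 = 129.25.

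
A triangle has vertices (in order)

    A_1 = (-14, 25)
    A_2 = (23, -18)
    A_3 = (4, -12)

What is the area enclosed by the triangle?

Apply the surveyor's formula: 2A = Σ (x_i·y_{i+1} − x_{i+1}·y_i), indices taken mod 3.
A_1→A_2: (-14)(-18) − (23)(25) = -323
A_2→A_3: (23)(-12) − (4)(-18) = -204
A_3→A_1: (4)(25) − (-14)(-12) = -68
Σ = -595
Area = |Σ|/2 = 297.5.

297.5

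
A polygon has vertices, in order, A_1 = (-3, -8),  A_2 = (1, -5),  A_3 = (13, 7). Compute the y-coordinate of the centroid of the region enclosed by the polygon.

Apply Gauss's area formula. First the cross-terms c_i = x_i·y_{i+1} − x_{i+1}·y_i:
  23, 72, -83  ⇒  2A = 12, A = 6.
Then Σ (y_i + y_{i+1})·c_i = -72, so ȳ = -72 / (6·6) = -2.

-2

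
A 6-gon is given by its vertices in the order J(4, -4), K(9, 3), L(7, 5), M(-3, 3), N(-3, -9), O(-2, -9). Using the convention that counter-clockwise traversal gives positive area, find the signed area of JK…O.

98.5

Apply the surveyor's formula: 2A = Σ (x_i·y_{i+1} − x_{i+1}·y_i), indices taken mod 6.
Cross-terms: 48, 24, 36, 36, 9, 44  ⇒  Σ = 197
Signed area = Σ/2 = 98.5 (positive ⇒ counter-clockwise traversal).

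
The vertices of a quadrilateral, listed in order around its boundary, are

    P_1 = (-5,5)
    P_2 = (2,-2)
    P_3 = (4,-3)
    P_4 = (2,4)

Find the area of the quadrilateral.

27

P_1→P_2: (-5)(-2) − (2)(5) = 0
P_2→P_3: (2)(-3) − (4)(-2) = 2
P_3→P_4: (4)(4) − (2)(-3) = 22
P_4→P_1: (2)(5) − (-5)(4) = 30
Σ = 54
Area = |Σ|/2 = 27.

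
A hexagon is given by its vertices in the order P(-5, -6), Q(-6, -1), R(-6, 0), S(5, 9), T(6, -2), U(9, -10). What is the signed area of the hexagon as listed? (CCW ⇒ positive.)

Apply the surveyor's formula: 2A = Σ (x_i·y_{i+1} − x_{i+1}·y_i), indices taken mod 6.
Σ = (-31) + (-6) + (-54) + (-64) + (-42) + (-104) = -301
Signed area = Σ/2 = -150.5 (negative ⇒ clockwise traversal).

-150.5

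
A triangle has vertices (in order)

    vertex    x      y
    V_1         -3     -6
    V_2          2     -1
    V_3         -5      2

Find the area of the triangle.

25

Apply the shoelace (surveyor's) formula: 2A = Σ (x_i·y_{i+1} − x_{i+1}·y_i), indices taken mod 3.
Σ = (15) + (-1) + (36) = 50
Area = |Σ|/2 = 25.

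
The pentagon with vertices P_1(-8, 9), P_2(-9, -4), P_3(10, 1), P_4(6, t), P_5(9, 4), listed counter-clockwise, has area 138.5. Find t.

2

Write out the shoelace sum; only the two edges meeting at P_4 involve t:
2·Area = [(10·t − 6·1) + (6·4 − 9·t)] + 257
       = 1·t + 275 = 277
⇒ t = 2.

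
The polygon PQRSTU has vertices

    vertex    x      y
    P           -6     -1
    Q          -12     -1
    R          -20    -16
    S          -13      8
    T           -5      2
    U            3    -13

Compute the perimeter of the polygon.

|PQ| = √((-6)² + (0)²) = √36 = 6
|QR| = √((-8)² + (-15)²) = √289 = 17
|RS| = √((7)² + (24)²) = √625 = 25
|ST| = √((8)² + (-6)²) = √100 = 10
|TU| = √((8)² + (-15)²) = √289 = 17
|UP| = √((-9)² + (12)²) = √225 = 15
Perimeter = 6 + 17 + 25 + 10 + 17 + 15 = 90.

90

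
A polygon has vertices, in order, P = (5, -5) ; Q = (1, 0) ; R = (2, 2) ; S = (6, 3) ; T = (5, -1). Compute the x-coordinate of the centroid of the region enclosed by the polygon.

Apply the surveyor's formula. First the cross-terms c_i = x_i·y_{i+1} − x_{i+1}·y_i:
  5, 2, -6, -21, -20  ⇒  2A = -40, A = -20.
Then Σ (x_i + x_{i+1})·c_i = -443, so x̄ = -443 / (6·(-20)) = 443/120.

443/120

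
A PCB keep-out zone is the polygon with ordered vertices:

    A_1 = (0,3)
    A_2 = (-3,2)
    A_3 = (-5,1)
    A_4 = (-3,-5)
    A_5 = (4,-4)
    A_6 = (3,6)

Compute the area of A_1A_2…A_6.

60.5

Apply the surveyor's formula: 2A = Σ (x_i·y_{i+1} − x_{i+1}·y_i), indices taken mod 6.
Σ = (9) + (7) + (28) + (32) + (36) + (9) = 121
Area = |Σ|/2 = 60.5.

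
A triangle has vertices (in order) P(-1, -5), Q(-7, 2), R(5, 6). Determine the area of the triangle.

54

Σ = (-37) + (-52) + (-19) = -108
Area = |Σ|/2 = 54.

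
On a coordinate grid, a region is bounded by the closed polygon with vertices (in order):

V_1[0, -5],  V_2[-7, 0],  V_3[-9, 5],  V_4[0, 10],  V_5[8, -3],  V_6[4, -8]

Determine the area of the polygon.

Σ = (-35) + (-35) + (-90) + (-80) + (-52) + (-20) = -312
Area = |Σ|/2 = 156.

156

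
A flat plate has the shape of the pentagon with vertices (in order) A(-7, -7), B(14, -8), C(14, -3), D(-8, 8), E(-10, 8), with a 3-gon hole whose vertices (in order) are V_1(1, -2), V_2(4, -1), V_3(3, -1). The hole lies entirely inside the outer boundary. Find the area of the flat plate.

226.5

Outer boundary:
Apply the surveyor's formula: 2A = Σ (x_i·y_{i+1} − x_{i+1}·y_i), indices taken mod 5.
Σ = (154) + (70) + (88) + (16) + (126) = 454
Area = |Σ|/2 = 227.
Hole:
Apply Gauss's area formula: 2A = Σ (x_i·y_{i+1} − x_{i+1}·y_i), indices taken mod 3.
Σ = (7) + (-1) + (-5) = 1
Area = |Σ|/2 = 0.5.
Net area = 227 − 0.5 = 226.5.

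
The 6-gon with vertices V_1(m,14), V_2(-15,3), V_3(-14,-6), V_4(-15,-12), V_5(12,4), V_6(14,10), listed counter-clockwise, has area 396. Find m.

-4

Write out the shoelace sum; only the two edges meeting at V_1 involve m:
2·Area = [(14·14 − m·10) + (m·3 − (-15)·14)] + 358
       = -7·m + 764 = 792
⇒ m = -4.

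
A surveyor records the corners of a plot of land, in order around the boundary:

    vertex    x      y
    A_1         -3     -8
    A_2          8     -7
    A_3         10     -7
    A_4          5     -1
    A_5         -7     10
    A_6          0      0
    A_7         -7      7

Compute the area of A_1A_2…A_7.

Apply Gauss's area formula: 2A = Σ (x_i·y_{i+1} − x_{i+1}·y_i), indices taken mod 7.
Cross-terms: 85, 14, 25, 43, 0, 0, 77  ⇒  Σ = 244
Area = |Σ|/2 = 122.

122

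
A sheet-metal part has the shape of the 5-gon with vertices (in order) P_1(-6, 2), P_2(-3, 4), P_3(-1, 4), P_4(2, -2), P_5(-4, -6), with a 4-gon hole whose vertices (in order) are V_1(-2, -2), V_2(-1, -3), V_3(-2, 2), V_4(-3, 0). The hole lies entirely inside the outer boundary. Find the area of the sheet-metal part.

Outer boundary:
Apply the surveyor's formula: 2A = Σ (x_i·y_{i+1} − x_{i+1}·y_i), indices taken mod 5.
Cross-terms: -18, -8, -6, -20, -44  ⇒  Σ = -96
Area = |Σ|/2 = 48.
Hole:
V_1→V_2: (-2)(-3) − (-1)(-2) = 4
V_2→V_3: (-1)(2) − (-2)(-3) = -8
V_3→V_4: (-2)(0) − (-3)(2) = 6
V_4→V_1: (-3)(-2) − (-2)(0) = 6
Σ = 8
Area = |Σ|/2 = 4.
Net area = 48 − 4 = 44.

44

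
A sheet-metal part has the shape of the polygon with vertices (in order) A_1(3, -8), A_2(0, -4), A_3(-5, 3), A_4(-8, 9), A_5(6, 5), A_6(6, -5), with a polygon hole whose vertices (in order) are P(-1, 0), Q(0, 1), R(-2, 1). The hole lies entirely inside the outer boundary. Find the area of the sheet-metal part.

Outer boundary:
Apply the surveyor's formula: 2A = Σ (x_i·y_{i+1} − x_{i+1}·y_i), indices taken mod 6.
A_1→A_2: (3)(-4) − (0)(-8) = -12
A_2→A_3: (0)(3) − (-5)(-4) = -20
A_3→A_4: (-5)(9) − (-8)(3) = -21
A_4→A_5: (-8)(5) − (6)(9) = -94
A_5→A_6: (6)(-5) − (6)(5) = -60
A_6→A_1: (6)(-8) − (3)(-5) = -33
Σ = -240
Area = |Σ|/2 = 120.
Hole:
P→Q: (-1)(1) − (0)(0) = -1
Q→R: (0)(1) − (-2)(1) = 2
R→P: (-2)(0) − (-1)(1) = 1
Σ = 2
Area = |Σ|/2 = 1.
Net area = 120 − 1 = 119.

119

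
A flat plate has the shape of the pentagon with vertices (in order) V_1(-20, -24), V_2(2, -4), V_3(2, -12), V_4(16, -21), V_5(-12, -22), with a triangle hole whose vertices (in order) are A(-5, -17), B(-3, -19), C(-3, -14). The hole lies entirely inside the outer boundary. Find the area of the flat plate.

242

Outer boundary:
Cross-terms: 128, -16, 150, -604, -152  ⇒  Σ = -494
Area = |Σ|/2 = 247.
Hole:
Apply Gauss's area formula: 2A = Σ (x_i·y_{i+1} − x_{i+1}·y_i), indices taken mod 3.
A→B: (-5)(-19) − (-3)(-17) = 44
B→C: (-3)(-14) − (-3)(-19) = -15
C→A: (-3)(-17) − (-5)(-14) = -19
Σ = 10
Area = |Σ|/2 = 5.
Net area = 247 − 5 = 242.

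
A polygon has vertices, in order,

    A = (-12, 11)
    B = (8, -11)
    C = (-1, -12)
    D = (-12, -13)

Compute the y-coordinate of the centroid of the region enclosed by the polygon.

-1052/241

Apply the shoelace (surveyor's) formula. First the cross-terms c_i = x_i·y_{i+1} − x_{i+1}·y_i:
  44, -107, -131, -288  ⇒  2A = -482, A = -241.
Then Σ (y_i + y_{i+1})·c_i = 6312, so ȳ = 6312 / (6·(-241)) = -1052/241.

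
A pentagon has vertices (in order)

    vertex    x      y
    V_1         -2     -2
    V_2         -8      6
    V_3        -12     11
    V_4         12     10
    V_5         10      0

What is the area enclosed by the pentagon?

208

Apply the shoelace (surveyor's) formula: 2A = Σ (x_i·y_{i+1} − x_{i+1}·y_i), indices taken mod 5.
Σ = (-28) + (-16) + (-252) + (-100) + (-20) = -416
Area = |Σ|/2 = 208.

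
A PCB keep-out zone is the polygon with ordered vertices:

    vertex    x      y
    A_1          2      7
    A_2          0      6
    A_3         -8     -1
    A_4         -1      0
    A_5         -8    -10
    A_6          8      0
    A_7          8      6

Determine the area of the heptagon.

A_1→A_2: (2)(6) − (0)(7) = 12
A_2→A_3: (0)(-1) − (-8)(6) = 48
A_3→A_4: (-8)(0) − (-1)(-1) = -1
A_4→A_5: (-1)(-10) − (-8)(0) = 10
A_5→A_6: (-8)(0) − (8)(-10) = 80
A_6→A_7: (8)(6) − (8)(0) = 48
A_7→A_1: (8)(7) − (2)(6) = 44
Σ = 241
Area = |Σ|/2 = 120.5.

120.5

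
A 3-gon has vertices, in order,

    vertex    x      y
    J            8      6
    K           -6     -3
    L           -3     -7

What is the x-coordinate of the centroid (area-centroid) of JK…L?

Apply the surveyor's formula. First the cross-terms c_i = x_i·y_{i+1} − x_{i+1}·y_i:
  12, 33, 38  ⇒  2A = 83, A = 41.5.
Then Σ (x_i + x_{i+1})·c_i = -83, so x̄ = -83 / (6·41.5) = -1/3.

-1/3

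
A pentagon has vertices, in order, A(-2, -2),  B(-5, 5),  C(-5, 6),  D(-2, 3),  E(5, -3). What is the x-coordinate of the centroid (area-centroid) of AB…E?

Apply the shoelace formula. First the cross-terms c_i = x_i·y_{i+1} − x_{i+1}·y_i:
  -20, -5, -3, -9, -16  ⇒  2A = -53, A = -26.5.
Then Σ (x_i + x_{i+1})·c_i = 136, so x̄ = 136 / (6·(-26.5)) = -136/159.

-136/159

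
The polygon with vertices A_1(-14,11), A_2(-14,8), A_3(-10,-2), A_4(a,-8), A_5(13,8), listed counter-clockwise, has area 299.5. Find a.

1

The doubled signed area Σ (x_i y_{i+1} − x_{i+1} y_i) is linear in a.
With a=0 it equals 589; the coefficient of a is 10 (from the two edges through A_4).
So 10·a + 589 = 2·299.5 = 599 ⇒ a = 1.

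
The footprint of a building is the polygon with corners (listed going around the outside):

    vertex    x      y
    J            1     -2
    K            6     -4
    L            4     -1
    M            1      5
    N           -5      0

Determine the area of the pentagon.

37

Σ = (8) + (10) + (21) + (25) + (10) = 74
Area = |Σ|/2 = 37.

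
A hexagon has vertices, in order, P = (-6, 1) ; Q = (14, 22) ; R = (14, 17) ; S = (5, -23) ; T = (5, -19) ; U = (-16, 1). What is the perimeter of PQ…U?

|PQ| = √((20)² + (21)²) = √841 = 29
|QR| = √((0)² + (-5)²) = √25 = 5
|RS| = √((-9)² + (-40)²) = √1681 = 41
|ST| = √((0)² + (4)²) = √16 = 4
|TU| = √((-21)² + (20)²) = √841 = 29
|UP| = √((10)² + (0)²) = √100 = 10
Perimeter = 29 + 5 + 41 + 4 + 29 + 10 = 118.

118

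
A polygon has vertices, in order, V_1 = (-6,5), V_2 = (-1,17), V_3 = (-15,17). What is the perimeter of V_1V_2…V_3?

42

|V_1V_2| = √((5)² + (12)²) = √169 = 13
|V_2V_3| = √((-14)² + (0)²) = √196 = 14
|V_3V_1| = √((9)² + (-12)²) = √225 = 15
Perimeter = 13 + 14 + 15 = 42.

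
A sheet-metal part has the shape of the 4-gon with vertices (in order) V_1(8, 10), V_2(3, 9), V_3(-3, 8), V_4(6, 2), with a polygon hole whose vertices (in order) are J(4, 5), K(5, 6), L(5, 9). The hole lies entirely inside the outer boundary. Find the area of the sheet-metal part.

Outer boundary:
Apply Gauss's area formula: 2A = Σ (x_i·y_{i+1} − x_{i+1}·y_i), indices taken mod 4.
V_1→V_2: (8)(9) − (3)(10) = 42
V_2→V_3: (3)(8) − (-3)(9) = 51
V_3→V_4: (-3)(2) − (6)(8) = -54
V_4→V_1: (6)(10) − (8)(2) = 44
Σ = 83
Area = |Σ|/2 = 41.5.
Hole:
Apply the surveyor's formula: 2A = Σ (x_i·y_{i+1} − x_{i+1}·y_i), indices taken mod 3.
J→K: (4)(6) − (5)(5) = -1
K→L: (5)(9) − (5)(6) = 15
L→J: (5)(5) − (4)(9) = -11
Σ = 3
Area = |Σ|/2 = 1.5.
Net area = 41.5 − 1.5 = 40.

40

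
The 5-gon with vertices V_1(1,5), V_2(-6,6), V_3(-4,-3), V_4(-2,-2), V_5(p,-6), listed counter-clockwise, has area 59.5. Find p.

3

The doubled signed area Σ (x_i y_{i+1} − x_{i+1} y_i) is linear in p.
With p=0 it equals 98; the coefficient of p is 7 (from the two edges through V_5).
So 7·p + 98 = 2·59.5 = 119 ⇒ p = 3.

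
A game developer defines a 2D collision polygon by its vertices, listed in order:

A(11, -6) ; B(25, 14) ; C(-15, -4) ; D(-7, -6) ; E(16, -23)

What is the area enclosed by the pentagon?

445

Apply the shoelace (surveyor's) formula: 2A = Σ (x_i·y_{i+1} − x_{i+1}·y_i), indices taken mod 5.
Σ = (304) + (110) + (62) + (257) + (157) = 890
Area = |Σ|/2 = 445.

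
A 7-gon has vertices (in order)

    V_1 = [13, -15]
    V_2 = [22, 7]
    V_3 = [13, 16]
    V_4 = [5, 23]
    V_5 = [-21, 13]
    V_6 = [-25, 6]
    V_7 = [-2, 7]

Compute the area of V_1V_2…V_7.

712

Σ = (421) + (261) + (219) + (548) + (199) + (-163) + (-61) = 1424
Area = |Σ|/2 = 712.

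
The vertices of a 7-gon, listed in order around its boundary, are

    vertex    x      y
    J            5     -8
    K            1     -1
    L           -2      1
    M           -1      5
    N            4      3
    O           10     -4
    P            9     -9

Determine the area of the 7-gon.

78.5

Apply the surveyor's formula: 2A = Σ (x_i·y_{i+1} − x_{i+1}·y_i), indices taken mod 7.
J→K: (5)(-1) − (1)(-8) = 3
K→L: (1)(1) − (-2)(-1) = -1
L→M: (-2)(5) − (-1)(1) = -9
M→N: (-1)(3) − (4)(5) = -23
N→O: (4)(-4) − (10)(3) = -46
O→P: (10)(-9) − (9)(-4) = -54
P→J: (9)(-8) − (5)(-9) = -27
Σ = -157
Area = |Σ|/2 = 78.5.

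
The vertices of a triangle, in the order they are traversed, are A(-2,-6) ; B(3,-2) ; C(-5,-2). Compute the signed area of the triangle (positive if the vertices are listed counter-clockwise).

16

Σ = (22) + (-16) + (26) = 32
Signed area = Σ/2 = 16 (positive ⇒ counter-clockwise traversal).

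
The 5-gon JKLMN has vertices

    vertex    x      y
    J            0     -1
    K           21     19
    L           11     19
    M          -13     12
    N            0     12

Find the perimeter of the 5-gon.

|JK| = √((21)² + (20)²) = √841 = 29
|KL| = √((-10)² + (0)²) = √100 = 10
|LM| = √((-24)² + (-7)²) = √625 = 25
|MN| = √((13)² + (0)²) = √169 = 13
|NJ| = √((0)² + (-13)²) = √169 = 13
Perimeter = 29 + 10 + 25 + 13 + 13 = 90.

90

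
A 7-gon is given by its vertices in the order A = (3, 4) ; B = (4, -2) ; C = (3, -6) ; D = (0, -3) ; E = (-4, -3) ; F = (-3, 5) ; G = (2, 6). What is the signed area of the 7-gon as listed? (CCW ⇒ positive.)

-64

Apply Gauss's area formula: 2A = Σ (x_i·y_{i+1} − x_{i+1}·y_i), indices taken mod 7.
A→B: (3)(-2) − (4)(4) = -22
B→C: (4)(-6) − (3)(-2) = -18
C→D: (3)(-3) − (0)(-6) = -9
D→E: (0)(-3) − (-4)(-3) = -12
E→F: (-4)(5) − (-3)(-3) = -29
F→G: (-3)(6) − (2)(5) = -28
G→A: (2)(4) − (3)(6) = -10
Σ = -128
Signed area = Σ/2 = -64 (negative ⇒ clockwise traversal).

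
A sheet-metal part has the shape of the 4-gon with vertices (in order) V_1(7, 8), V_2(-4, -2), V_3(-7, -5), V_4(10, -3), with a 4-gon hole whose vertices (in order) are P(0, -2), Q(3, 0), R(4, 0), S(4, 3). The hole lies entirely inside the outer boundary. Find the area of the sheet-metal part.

93

Outer boundary:
Apply the shoelace (surveyor's) formula: 2A = Σ (x_i·y_{i+1} − x_{i+1}·y_i), indices taken mod 4.
Cross-terms: 18, 6, 71, 101  ⇒  Σ = 196
Area = |Σ|/2 = 98.
Hole:
Apply the shoelace formula: 2A = Σ (x_i·y_{i+1} − x_{i+1}·y_i), indices taken mod 4.
Σ = (6) + (0) + (12) + (-8) = 10
Area = |Σ|/2 = 5.
Net area = 98 − 5 = 93.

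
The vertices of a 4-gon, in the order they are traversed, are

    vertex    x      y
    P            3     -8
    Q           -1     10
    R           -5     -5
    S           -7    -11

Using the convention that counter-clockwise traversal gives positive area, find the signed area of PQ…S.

93

Apply Gauss's area formula: 2A = Σ (x_i·y_{i+1} − x_{i+1}·y_i), indices taken mod 4.
Σ = (22) + (55) + (20) + (89) = 186
Signed area = Σ/2 = 93 (positive ⇒ counter-clockwise traversal).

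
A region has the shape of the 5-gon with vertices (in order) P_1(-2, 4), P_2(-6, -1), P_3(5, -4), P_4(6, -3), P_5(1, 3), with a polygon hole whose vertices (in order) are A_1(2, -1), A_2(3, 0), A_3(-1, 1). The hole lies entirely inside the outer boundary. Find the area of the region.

45

Outer boundary:
P_1→P_2: (-2)(-1) − (-6)(4) = 26
P_2→P_3: (-6)(-4) − (5)(-1) = 29
P_3→P_4: (5)(-3) − (6)(-4) = 9
P_4→P_5: (6)(3) − (1)(-3) = 21
P_5→P_1: (1)(4) − (-2)(3) = 10
Σ = 95
Area = |Σ|/2 = 47.5.
Hole:
Σ = (3) + (3) + (-1) = 5
Area = |Σ|/2 = 2.5.
Net area = 47.5 − 2.5 = 45.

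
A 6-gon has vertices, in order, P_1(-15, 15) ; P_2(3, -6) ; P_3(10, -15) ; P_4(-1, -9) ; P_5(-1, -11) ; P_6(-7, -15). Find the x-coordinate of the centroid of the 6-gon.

-718/145

Apply Gauss's area formula. First the cross-terms c_i = x_i·y_{i+1} − x_{i+1}·y_i:
  45, 15, -105, 2, -62, -330  ⇒  2A = -435, A = -217.5.
Then Σ (x_i + x_{i+1})·c_i = 6462, so x̄ = 6462 / (6·(-217.5)) = -718/145.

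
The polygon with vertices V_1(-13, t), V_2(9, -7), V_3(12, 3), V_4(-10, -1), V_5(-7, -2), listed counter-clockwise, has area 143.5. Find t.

-5

Write out the shoelace sum; only the two edges meeting at V_1 involve t:
2·Area = [((-7)·t − (-13)·(-2)) + ((-13)·(-7) − 9·t)] + 142
       = -16·t + 207 = 287
⇒ t = -5.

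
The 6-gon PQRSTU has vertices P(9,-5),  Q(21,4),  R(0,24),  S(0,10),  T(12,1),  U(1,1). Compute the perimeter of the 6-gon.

94

|PQ| = √((12)² + (9)²) = √225 = 15
|QR| = √((-21)² + (20)²) = √841 = 29
|RS| = √((0)² + (-14)²) = √196 = 14
|ST| = √((12)² + (-9)²) = √225 = 15
|TU| = √((-11)² + (0)²) = √121 = 11
|UP| = √((8)² + (-6)²) = √100 = 10
Perimeter = 15 + 29 + 14 + 15 + 11 + 10 = 94.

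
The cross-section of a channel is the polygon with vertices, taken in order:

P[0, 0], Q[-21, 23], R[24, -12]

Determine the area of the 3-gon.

Σ = (0) + (-300) + (0) = -300
Area = |Σ|/2 = 150.

150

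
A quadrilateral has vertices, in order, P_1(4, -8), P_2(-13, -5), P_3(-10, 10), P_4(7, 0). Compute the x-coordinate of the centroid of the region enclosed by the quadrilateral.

-485/129

Apply Gauss's area formula. First the cross-terms c_i = x_i·y_{i+1} − x_{i+1}·y_i:
  -124, -180, -70, -56  ⇒  2A = -430, A = -215.
Then Σ (x_i + x_{i+1})·c_i = 4850, so x̄ = 4850 / (6·(-215)) = -485/129.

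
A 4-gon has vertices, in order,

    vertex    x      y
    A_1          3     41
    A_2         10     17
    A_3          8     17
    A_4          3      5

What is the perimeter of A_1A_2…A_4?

|A_1A_2| = √((7)² + (-24)²) = √625 = 25
|A_2A_3| = √((-2)² + (0)²) = √4 = 2
|A_3A_4| = √((-5)² + (-12)²) = √169 = 13
|A_4A_1| = √((0)² + (36)²) = √1296 = 36
Perimeter = 25 + 2 + 13 + 36 = 76.

76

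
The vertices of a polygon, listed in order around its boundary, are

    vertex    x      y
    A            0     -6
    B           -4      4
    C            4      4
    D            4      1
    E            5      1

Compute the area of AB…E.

49.5

Apply the shoelace (surveyor's) formula: 2A = Σ (x_i·y_{i+1} − x_{i+1}·y_i), indices taken mod 5.
Σ = (-24) + (-32) + (-12) + (-1) + (-30) = -99
Area = |Σ|/2 = 49.5.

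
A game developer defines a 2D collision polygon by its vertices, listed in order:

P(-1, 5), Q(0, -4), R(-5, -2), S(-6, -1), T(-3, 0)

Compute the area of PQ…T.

Apply the surveyor's formula: 2A = Σ (x_i·y_{i+1} − x_{i+1}·y_i), indices taken mod 5.
Σ = (4) + (-20) + (-7) + (-3) + (-15) = -41
Area = |Σ|/2 = 20.5.

20.5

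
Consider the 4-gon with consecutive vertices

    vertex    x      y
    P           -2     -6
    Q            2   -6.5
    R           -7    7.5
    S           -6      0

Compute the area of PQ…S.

37.75

Apply Gauss's area formula: 2A = Σ (x_i·y_{i+1} − x_{i+1}·y_i), indices taken mod 4.
Σ = (25) + (-30.5) + (45) + (36) = 75.5
Area = |Σ|/2 = 37.75.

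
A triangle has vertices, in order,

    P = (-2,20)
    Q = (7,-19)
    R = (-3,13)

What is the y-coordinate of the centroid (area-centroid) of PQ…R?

14/3

Apply the shoelace formula. First the cross-terms c_i = x_i·y_{i+1} − x_{i+1}·y_i:
  -102, 34, -34  ⇒  2A = -102, A = -51.
Then Σ (y_i + y_{i+1})·c_i = -1428, so ȳ = -1428 / (6·(-51)) = 14/3.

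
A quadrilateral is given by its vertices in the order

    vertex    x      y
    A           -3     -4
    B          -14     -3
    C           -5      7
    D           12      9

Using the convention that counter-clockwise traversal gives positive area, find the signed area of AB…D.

Σ = (-47) + (-113) + (-129) + (-21) = -310
Signed area = Σ/2 = -155 (negative ⇒ clockwise traversal).

-155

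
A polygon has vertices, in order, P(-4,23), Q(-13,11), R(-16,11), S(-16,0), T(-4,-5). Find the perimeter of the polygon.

|PQ| = √((-9)² + (-12)²) = √225 = 15
|QR| = √((-3)² + (0)²) = √9 = 3
|RS| = √((0)² + (-11)²) = √121 = 11
|ST| = √((12)² + (-5)²) = √169 = 13
|TP| = √((0)² + (28)²) = √784 = 28
Perimeter = 15 + 3 + 11 + 13 + 28 = 70.

70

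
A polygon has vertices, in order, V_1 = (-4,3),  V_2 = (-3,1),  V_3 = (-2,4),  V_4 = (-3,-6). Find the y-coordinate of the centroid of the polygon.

-0.5

Apply the shoelace (surveyor's) formula. First the cross-terms c_i = x_i·y_{i+1} − x_{i+1}·y_i:
  5, -10, 24, -33  ⇒  2A = -14, A = -7.
Then Σ (y_i + y_{i+1})·c_i = 21, so ȳ = 21 / (6·(-7)) = -0.5.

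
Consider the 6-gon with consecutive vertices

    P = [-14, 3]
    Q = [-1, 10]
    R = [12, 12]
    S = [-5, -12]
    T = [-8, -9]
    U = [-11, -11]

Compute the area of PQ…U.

301

Apply the surveyor's formula: 2A = Σ (x_i·y_{i+1} − x_{i+1}·y_i), indices taken mod 6.
Cross-terms: -137, -132, -84, -51, -11, -187  ⇒  Σ = -602
Area = |Σ|/2 = 301.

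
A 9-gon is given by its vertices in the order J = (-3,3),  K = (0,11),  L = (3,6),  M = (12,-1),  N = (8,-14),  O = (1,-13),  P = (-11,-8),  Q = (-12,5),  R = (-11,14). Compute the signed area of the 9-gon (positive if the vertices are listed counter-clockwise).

-398.5

Cross-terms: -33, -33, -75, -160, -90, -151, -151, -113, 9  ⇒  Σ = -797
Signed area = Σ/2 = -398.5 (negative ⇒ clockwise traversal).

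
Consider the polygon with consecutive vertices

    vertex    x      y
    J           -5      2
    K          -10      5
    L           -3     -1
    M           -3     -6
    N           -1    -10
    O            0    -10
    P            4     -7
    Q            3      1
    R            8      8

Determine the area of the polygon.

103

Apply the shoelace (surveyor's) formula: 2A = Σ (x_i·y_{i+1} − x_{i+1}·y_i), indices taken mod 9.
J→K: (-5)(5) − (-10)(2) = -5
K→L: (-10)(-1) − (-3)(5) = 25
L→M: (-3)(-6) − (-3)(-1) = 15
M→N: (-3)(-10) − (-1)(-6) = 24
N→O: (-1)(-10) − (0)(-10) = 10
O→P: (0)(-7) − (4)(-10) = 40
P→Q: (4)(1) − (3)(-7) = 25
Q→R: (3)(8) − (8)(1) = 16
R→J: (8)(2) − (-5)(8) = 56
Σ = 206
Area = |Σ|/2 = 103.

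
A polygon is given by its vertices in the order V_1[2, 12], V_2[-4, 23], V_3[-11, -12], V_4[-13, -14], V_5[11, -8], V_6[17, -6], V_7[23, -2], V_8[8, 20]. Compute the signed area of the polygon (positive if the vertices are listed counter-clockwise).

V_1→V_2: (2)(23) − (-4)(12) = 94
V_2→V_3: (-4)(-12) − (-11)(23) = 301
V_3→V_4: (-11)(-14) − (-13)(-12) = -2
V_4→V_5: (-13)(-8) − (11)(-14) = 258
V_5→V_6: (11)(-6) − (17)(-8) = 70
V_6→V_7: (17)(-2) − (23)(-6) = 104
V_7→V_8: (23)(20) − (8)(-2) = 476
V_8→V_1: (8)(12) − (2)(20) = 56
Σ = 1357
Signed area = Σ/2 = 678.5 (positive ⇒ counter-clockwise traversal).

678.5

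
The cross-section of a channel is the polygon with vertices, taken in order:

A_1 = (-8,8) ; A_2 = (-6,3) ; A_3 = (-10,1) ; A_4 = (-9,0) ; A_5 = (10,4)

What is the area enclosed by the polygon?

66.5

Apply the shoelace (surveyor's) formula: 2A = Σ (x_i·y_{i+1} − x_{i+1}·y_i), indices taken mod 5.
A_1→A_2: (-8)(3) − (-6)(8) = 24
A_2→A_3: (-6)(1) − (-10)(3) = 24
A_3→A_4: (-10)(0) − (-9)(1) = 9
A_4→A_5: (-9)(4) − (10)(0) = -36
A_5→A_1: (10)(8) − (-8)(4) = 112
Σ = 133
Area = |Σ|/2 = 66.5.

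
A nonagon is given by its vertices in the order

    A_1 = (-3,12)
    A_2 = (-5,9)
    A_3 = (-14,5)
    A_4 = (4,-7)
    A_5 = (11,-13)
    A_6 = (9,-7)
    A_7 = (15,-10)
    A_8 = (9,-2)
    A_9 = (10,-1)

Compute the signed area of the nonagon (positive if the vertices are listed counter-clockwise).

Apply the surveyor's formula: 2A = Σ (x_i·y_{i+1} − x_{i+1}·y_i), indices taken mod 9.
Σ = (33) + (101) + (78) + (25) + (40) + (15) + (60) + (11) + (117) = 480
Signed area = Σ/2 = 240 (positive ⇒ counter-clockwise traversal).

240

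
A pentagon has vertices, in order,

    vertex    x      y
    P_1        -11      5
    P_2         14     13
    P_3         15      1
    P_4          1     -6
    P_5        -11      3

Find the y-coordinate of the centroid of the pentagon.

Apply Gauss's area formula. First the cross-terms c_i = x_i·y_{i+1} − x_{i+1}·y_i:
  -213, -181, -91, -63, -22  ⇒  2A = -570, A = -285.
Then Σ (y_i + y_{i+1})·c_i = -5900, so ȳ = -5900 / (6·(-285)) = 590/171.

590/171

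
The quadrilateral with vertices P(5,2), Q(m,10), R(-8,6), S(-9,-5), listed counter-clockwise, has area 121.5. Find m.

The doubled signed area Σ (x_i y_{i+1} − x_{i+1} y_i) is linear in m.
With m=0 it equals 231; the coefficient of m is 4 (from the two edges through Q).
So 4·m + 231 = 2·121.5 = 243 ⇒ m = 3.

3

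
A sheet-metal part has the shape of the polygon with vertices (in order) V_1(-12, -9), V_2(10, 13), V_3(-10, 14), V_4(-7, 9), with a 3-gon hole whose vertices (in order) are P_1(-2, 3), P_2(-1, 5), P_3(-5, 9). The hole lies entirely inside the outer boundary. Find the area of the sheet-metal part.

185.5

Outer boundary:
Apply Gauss's area formula: 2A = Σ (x_i·y_{i+1} − x_{i+1}·y_i), indices taken mod 4.
Cross-terms: -66, 270, 8, 171  ⇒  Σ = 383
Area = |Σ|/2 = 191.5.
Hole:
Cross-terms: -7, 16, 3  ⇒  Σ = 12
Area = |Σ|/2 = 6.
Net area = 191.5 − 6 = 185.5.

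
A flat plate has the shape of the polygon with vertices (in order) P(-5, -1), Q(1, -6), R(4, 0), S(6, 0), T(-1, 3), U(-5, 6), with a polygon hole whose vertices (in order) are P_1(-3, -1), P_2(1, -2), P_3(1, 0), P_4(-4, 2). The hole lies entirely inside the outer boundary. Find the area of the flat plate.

Outer boundary:
Σ = (31) + (24) + (0) + (18) + (9) + (35) = 117
Area = |Σ|/2 = 58.5.
Hole:
Apply Gauss's area formula: 2A = Σ (x_i·y_{i+1} − x_{i+1}·y_i), indices taken mod 4.
Cross-terms: 7, 2, 2, 10  ⇒  Σ = 21
Area = |Σ|/2 = 10.5.
Net area = 58.5 − 10.5 = 48.

48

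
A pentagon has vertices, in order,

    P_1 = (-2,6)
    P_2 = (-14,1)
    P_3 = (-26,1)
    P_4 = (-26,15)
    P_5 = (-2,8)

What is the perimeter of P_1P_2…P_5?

66

|P_1P_2| = √((-12)² + (-5)²) = √169 = 13
|P_2P_3| = √((-12)² + (0)²) = √144 = 12
|P_3P_4| = √((0)² + (14)²) = √196 = 14
|P_4P_5| = √((24)² + (-7)²) = √625 = 25
|P_5P_1| = √((0)² + (-2)²) = √4 = 2
Perimeter = 13 + 12 + 14 + 25 + 2 = 66.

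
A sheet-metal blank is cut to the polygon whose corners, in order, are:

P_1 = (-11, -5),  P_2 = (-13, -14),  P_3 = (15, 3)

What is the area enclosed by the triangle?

Apply the shoelace formula: 2A = Σ (x_i·y_{i+1} − x_{i+1}·y_i), indices taken mod 3.
Σ = (89) + (171) + (-42) = 218
Area = |Σ|/2 = 109.

109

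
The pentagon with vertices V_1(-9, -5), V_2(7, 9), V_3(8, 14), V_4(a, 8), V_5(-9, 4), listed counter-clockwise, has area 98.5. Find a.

0

The doubled signed area Σ (x_i y_{i+1} − x_{i+1} y_i) is linear in a.
With a=0 it equals 197; the coefficient of a is -10 (from the two edges through V_4).
So -10·a + 197 = 2·98.5 = 197 ⇒ a = 0.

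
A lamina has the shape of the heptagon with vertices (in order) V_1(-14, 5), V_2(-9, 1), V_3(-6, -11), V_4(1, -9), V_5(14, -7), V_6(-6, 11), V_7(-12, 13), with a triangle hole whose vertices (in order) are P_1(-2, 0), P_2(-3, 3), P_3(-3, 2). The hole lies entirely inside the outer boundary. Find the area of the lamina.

303.5

Outer boundary:
V_1→V_2: (-14)(1) − (-9)(5) = 31
V_2→V_3: (-9)(-11) − (-6)(1) = 105
V_3→V_4: (-6)(-9) − (1)(-11) = 65
V_4→V_5: (1)(-7) − (14)(-9) = 119
V_5→V_6: (14)(11) − (-6)(-7) = 112
V_6→V_7: (-6)(13) − (-12)(11) = 54
V_7→V_1: (-12)(5) − (-14)(13) = 122
Σ = 608
Area = |Σ|/2 = 304.
Hole:
Apply the surveyor's formula: 2A = Σ (x_i·y_{i+1} − x_{i+1}·y_i), indices taken mod 3.
Σ = (-6) + (3) + (4) = 1
Area = |Σ|/2 = 0.5.
Net area = 304 − 0.5 = 303.5.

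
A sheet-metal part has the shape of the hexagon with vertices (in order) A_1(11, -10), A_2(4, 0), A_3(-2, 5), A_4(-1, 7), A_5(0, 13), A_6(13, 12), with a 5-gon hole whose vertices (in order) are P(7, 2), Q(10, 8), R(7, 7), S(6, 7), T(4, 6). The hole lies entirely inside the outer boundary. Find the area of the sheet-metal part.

181

Outer boundary:
Apply Gauss's area formula: 2A = Σ (x_i·y_{i+1} − x_{i+1}·y_i), indices taken mod 6.
Σ = (40) + (20) + (-9) + (-13) + (-169) + (-262) = -393
Area = |Σ|/2 = 196.5.
Hole:
Cross-terms: 36, 14, 7, 8, -34  ⇒  Σ = 31
Area = |Σ|/2 = 15.5.
Net area = 196.5 − 15.5 = 181.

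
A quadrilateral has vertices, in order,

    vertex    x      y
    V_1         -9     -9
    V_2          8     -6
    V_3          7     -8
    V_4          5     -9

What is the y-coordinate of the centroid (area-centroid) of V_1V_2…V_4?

-359/45

Apply the surveyor's formula. First the cross-terms c_i = x_i·y_{i+1} − x_{i+1}·y_i:
  126, -22, -23, -126  ⇒  2A = -45, A = -22.5.
Then Σ (y_i + y_{i+1})·c_i = 1077, so ȳ = 1077 / (6·(-22.5)) = -359/45.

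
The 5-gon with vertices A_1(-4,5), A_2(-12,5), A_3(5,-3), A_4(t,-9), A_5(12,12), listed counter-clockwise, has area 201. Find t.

The doubled signed area Σ (x_i y_{i+1} − x_{i+1} y_i) is linear in t.
With t=0 it equals 222; the coefficient of t is 15 (from the two edges through A_4).
So 15·t + 222 = 2·201 = 402 ⇒ t = 12.

12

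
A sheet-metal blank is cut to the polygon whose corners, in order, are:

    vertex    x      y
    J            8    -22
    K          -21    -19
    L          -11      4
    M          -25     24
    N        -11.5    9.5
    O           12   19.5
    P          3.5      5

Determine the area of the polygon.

748

Apply Gauss's area formula: 2A = Σ (x_i·y_{i+1} − x_{i+1}·y_i), indices taken mod 7.
Cross-terms: -614, -293, -164, 38.5, -338.25, -8.25, -117  ⇒  Σ = -1496
Area = |Σ|/2 = 748.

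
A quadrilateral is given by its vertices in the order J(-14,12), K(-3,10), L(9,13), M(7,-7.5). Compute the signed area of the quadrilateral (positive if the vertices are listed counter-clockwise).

Σ = (-104) + (-129) + (-158.5) + (-21) = -412.5
Signed area = Σ/2 = -206.25 (negative ⇒ clockwise traversal).

-206.25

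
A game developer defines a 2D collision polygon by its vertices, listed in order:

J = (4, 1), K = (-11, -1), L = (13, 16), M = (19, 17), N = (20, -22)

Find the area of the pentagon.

444.5

Apply Gauss's area formula: 2A = Σ (x_i·y_{i+1} − x_{i+1}·y_i), indices taken mod 5.
Σ = (7) + (-163) + (-83) + (-758) + (108) = -889
Area = |Σ|/2 = 444.5.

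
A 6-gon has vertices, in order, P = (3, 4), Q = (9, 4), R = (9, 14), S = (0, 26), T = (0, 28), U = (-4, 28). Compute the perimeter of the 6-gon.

62

|PQ| = √((6)² + (0)²) = √36 = 6
|QR| = √((0)² + (10)²) = √100 = 10
|RS| = √((-9)² + (12)²) = √225 = 15
|ST| = √((0)² + (2)²) = √4 = 2
|TU| = √((-4)² + (0)²) = √16 = 4
|UP| = √((7)² + (-24)²) = √625 = 25
Perimeter = 6 + 10 + 15 + 2 + 4 + 25 = 62.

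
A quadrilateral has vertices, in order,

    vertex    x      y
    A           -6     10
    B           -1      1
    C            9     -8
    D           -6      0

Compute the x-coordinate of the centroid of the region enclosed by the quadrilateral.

-12/7

Apply the surveyor's formula. First the cross-terms c_i = x_i·y_{i+1} − x_{i+1}·y_i:
  4, -1, -48, -60  ⇒  2A = -105, A = -52.5.
Then Σ (x_i + x_{i+1})·c_i = 540, so x̄ = 540 / (6·(-52.5)) = -12/7.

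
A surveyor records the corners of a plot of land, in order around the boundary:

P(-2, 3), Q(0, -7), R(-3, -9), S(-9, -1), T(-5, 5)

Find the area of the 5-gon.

Apply the shoelace formula: 2A = Σ (x_i·y_{i+1} − x_{i+1}·y_i), indices taken mod 5.
P→Q: (-2)(-7) − (0)(3) = 14
Q→R: (0)(-9) − (-3)(-7) = -21
R→S: (-3)(-1) − (-9)(-9) = -78
S→T: (-9)(5) − (-5)(-1) = -50
T→P: (-5)(3) − (-2)(5) = -5
Σ = -140
Area = |Σ|/2 = 70.

70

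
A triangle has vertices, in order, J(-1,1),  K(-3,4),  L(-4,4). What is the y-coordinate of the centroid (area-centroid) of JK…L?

Apply the surveyor's formula. First the cross-terms c_i = x_i·y_{i+1} − x_{i+1}·y_i:
  -1, 4, 0  ⇒  2A = 3, A = 1.5.
Then Σ (y_i + y_{i+1})·c_i = 27, so ȳ = 27 / (6·1.5) = 3.

3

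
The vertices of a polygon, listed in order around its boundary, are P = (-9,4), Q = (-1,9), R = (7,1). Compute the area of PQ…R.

P→Q: (-9)(9) − (-1)(4) = -77
Q→R: (-1)(1) − (7)(9) = -64
R→P: (7)(4) − (-9)(1) = 37
Σ = -104
Area = |Σ|/2 = 52.

52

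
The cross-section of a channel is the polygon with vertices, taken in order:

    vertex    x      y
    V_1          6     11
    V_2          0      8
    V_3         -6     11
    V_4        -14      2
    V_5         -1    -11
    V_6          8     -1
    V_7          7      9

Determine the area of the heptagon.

Apply the surveyor's formula: 2A = Σ (x_i·y_{i+1} − x_{i+1}·y_i), indices taken mod 7.
Σ = (48) + (48) + (142) + (156) + (89) + (79) + (23) = 585
Area = |Σ|/2 = 292.5.

292.5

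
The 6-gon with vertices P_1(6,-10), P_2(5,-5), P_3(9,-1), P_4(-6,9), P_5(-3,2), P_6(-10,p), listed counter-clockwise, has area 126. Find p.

Write out the shoelace sum; only the two edges meeting at P_6 involve p:
2·Area = [((-3)·p − (-10)·2) + ((-10)·(-10) − 6·p)] + 150
       = -9·p + 270 = 252
⇒ p = 2.

2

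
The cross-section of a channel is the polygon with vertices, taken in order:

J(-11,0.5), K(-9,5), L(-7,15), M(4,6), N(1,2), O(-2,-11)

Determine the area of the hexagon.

J→K: (-11)(5) − (-9)(0.5) = -50.5
K→L: (-9)(15) − (-7)(5) = -100
L→M: (-7)(6) − (4)(15) = -102
M→N: (4)(2) − (1)(6) = 2
N→O: (1)(-11) − (-2)(2) = -7
O→J: (-2)(0.5) − (-11)(-11) = -122
Σ = -379.5
Area = |Σ|/2 = 189.75.

189.75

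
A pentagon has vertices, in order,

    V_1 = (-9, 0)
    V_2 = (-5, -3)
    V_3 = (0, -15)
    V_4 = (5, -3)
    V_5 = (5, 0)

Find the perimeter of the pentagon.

48

|V_1V_2| = √((4)² + (-3)²) = √25 = 5
|V_2V_3| = √((5)² + (-12)²) = √169 = 13
|V_3V_4| = √((5)² + (12)²) = √169 = 13
|V_4V_5| = √((0)² + (3)²) = √9 = 3
|V_5V_1| = √((-14)² + (0)²) = √196 = 14
Perimeter = 5 + 13 + 13 + 3 + 14 = 48.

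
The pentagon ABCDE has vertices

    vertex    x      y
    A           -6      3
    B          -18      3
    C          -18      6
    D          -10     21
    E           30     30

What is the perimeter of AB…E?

118

|AB| = √((-12)² + (0)²) = √144 = 12
|BC| = √((0)² + (3)²) = √9 = 3
|CD| = √((8)² + (15)²) = √289 = 17
|DE| = √((40)² + (9)²) = √1681 = 41
|EA| = √((-36)² + (-27)²) = √2025 = 45
Perimeter = 12 + 3 + 17 + 41 + 45 = 118.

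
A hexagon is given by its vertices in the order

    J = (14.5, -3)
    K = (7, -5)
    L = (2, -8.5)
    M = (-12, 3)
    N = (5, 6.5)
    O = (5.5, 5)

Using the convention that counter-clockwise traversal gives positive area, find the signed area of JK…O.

-194.875

Apply the shoelace (surveyor's) formula: 2A = Σ (x_i·y_{i+1} − x_{i+1}·y_i), indices taken mod 6.
Σ = (-51.5) + (-49.5) + (-96) + (-93) + (-10.75) + (-89) = -389.75
Signed area = Σ/2 = -194.875 (negative ⇒ clockwise traversal).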